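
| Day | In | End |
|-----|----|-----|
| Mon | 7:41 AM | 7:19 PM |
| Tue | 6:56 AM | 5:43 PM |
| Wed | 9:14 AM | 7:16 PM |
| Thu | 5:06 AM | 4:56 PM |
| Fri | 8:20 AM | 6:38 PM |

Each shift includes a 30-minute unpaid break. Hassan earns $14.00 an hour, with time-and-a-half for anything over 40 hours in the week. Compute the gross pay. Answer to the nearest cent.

Mon: 7:41 AM–7:19 PM = 11 h 38 min; less 30 min break → 11 h 8 min
Tue: 6:56 AM–5:43 PM = 10 h 47 min; less 30 min break → 10 h 17 min
Wed: 9:14 AM–7:16 PM = 10 h 2 min; less 30 min break → 9 h 32 min
Thu: 5:06 AM–4:56 PM = 11 h 50 min; less 30 min break → 11 h 20 min
Fri: 8:20 AM–6:38 PM = 10 h 18 min; less 30 min break → 9 h 48 min
Total worked: 52 h 5 min = 3125 min.
Regular 40 h 0 min = 2400 min at $14.00/h; overtime 12 h 5 min = 725 min at $21.00/h.
Pay = (2400 × $14.00 + 725 × $21.00) ÷ 60 = $813.75.

$813.75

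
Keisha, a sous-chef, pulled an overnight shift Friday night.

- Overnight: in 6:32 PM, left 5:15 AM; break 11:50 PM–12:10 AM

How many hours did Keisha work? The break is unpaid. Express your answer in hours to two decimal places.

Overnight: 6:32 PM → midnight = 5 h 28 min; midnight → 5:15 AM = 5 h 15 min; span 10 h 43 min; less 20 min break → 10 h 23 min

10.38 hours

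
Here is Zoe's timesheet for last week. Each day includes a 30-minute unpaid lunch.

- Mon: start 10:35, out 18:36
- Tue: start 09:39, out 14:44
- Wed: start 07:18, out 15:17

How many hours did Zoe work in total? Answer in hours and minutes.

19 h 35 min

Mon: 10:35–18:36 = 8 h 1 min; less 30 min break → 7 h 31 min
Tue: 09:39–14:44 = 5 h 5 min; less 30 min break → 4 h 35 min
Wed: 07:18–15:17 = 7 h 59 min; less 30 min break → 7 h 29 min
Total: 7 h 31 min + 4 h 35 min + 7 h 29 min = 19 h 35 min.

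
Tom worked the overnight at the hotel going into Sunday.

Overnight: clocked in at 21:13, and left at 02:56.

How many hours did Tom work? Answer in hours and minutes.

5 h 43 min

Overnight: 21:13 → midnight = 2 h 47 min; midnight → 02:56 = 2 h 56 min; span 5 h 43 min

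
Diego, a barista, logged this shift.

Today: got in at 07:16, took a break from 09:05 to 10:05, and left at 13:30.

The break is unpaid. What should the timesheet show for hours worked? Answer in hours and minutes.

5 h 14 min

Today: 07:16–13:30 = 6 h 14 min; less 60 min break → 5 h 14 min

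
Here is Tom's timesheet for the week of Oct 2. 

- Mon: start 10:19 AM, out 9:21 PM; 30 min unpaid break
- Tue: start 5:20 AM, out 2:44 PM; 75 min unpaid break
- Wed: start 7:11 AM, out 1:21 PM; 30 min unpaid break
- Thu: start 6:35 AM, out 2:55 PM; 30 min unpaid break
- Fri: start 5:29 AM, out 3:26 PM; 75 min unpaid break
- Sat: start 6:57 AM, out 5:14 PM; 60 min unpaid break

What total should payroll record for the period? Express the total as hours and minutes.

50 h 10 min

Mon: 10:19 AM–9:21 PM = 11 h 2 min; less 30 min break → 10 h 32 min
Tue: 5:20 AM–2:44 PM = 9 h 24 min; less 75 min break → 8 h 9 min
Wed: 7:11 AM–1:21 PM = 6 h 10 min; less 30 min break → 5 h 40 min
Thu: 6:35 AM–2:55 PM = 8 h 20 min; less 30 min break → 7 h 50 min
Fri: 5:29 AM–3:26 PM = 9 h 57 min; less 75 min break → 8 h 42 min
Sat: 6:57 AM–5:14 PM = 10 h 17 min; less 60 min break → 9 h 17 min
Total: 10 h 32 min + 8 h 9 min + 5 h 40 min + 7 h 50 min + 8 h 42 min + 9 h 17 min = 50 h 10 min.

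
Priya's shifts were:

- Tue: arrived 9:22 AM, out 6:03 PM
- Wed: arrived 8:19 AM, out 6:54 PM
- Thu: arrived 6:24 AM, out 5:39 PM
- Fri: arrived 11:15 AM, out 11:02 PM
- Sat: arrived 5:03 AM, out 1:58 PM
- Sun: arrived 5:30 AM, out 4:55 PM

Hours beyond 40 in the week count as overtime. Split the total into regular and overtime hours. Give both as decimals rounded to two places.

Regular 40.00 hours, overtime 22.63 hours

Tue: 9:22 AM–6:03 PM = 8 h 41 min
Wed: 8:19 AM–6:54 PM = 10 h 35 min
Thu: 6:24 AM–5:39 PM = 11 h 15 min
Fri: 11:15 AM–11:02 PM = 11 h 47 min
Sat: 5:03 AM–1:58 PM = 8 h 55 min
Sun: 5:30 AM–4:55 PM = 11 h 25 min
Total worked: 62 h 38 min = 62.63 h.
Threshold 40 h → overtime 22 h 38 min, regular 40 h 0 min.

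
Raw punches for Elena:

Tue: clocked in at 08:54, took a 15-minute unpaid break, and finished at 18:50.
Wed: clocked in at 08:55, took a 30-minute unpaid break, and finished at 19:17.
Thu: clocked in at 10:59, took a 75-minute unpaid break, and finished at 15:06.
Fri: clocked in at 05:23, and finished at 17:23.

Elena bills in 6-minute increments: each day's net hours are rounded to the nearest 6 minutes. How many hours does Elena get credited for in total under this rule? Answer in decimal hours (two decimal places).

Tue: 08:54–18:50 = 9 h 56 min − 15 min = 9 h 41 min → rounds to 9 h 42 min
Wed: 08:55–19:17 = 10 h 22 min − 30 min = 9 h 52 min → rounds to 9 h 54 min
Thu: 10:59–15:06 = 4 h 7 min − 75 min = 2 h 52 min → rounds to 2 h 54 min
Fri: 05:23–17:23 = 12 h 0 min → rounds to 12 h 0 min
Total credited: 34 h 30 min.

34.50 hours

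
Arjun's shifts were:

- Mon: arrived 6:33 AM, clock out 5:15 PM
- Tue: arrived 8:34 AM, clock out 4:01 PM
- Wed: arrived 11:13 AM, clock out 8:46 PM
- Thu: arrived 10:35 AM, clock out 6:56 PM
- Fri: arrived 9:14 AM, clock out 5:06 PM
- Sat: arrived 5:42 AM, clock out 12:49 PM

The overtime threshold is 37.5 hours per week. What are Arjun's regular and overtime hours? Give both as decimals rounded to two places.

Mon: 6:33 AM–5:15 PM = 10 h 42 min
Tue: 8:34 AM–4:01 PM = 7 h 27 min
Wed: 11:13 AM–8:46 PM = 9 h 33 min
Thu: 10:35 AM–6:56 PM = 8 h 21 min
Fri: 9:14 AM–5:06 PM = 7 h 52 min
Sat: 5:42 AM–12:49 PM = 7 h 7 min
Total worked: 51 h 2 min = 51.03 h.
Threshold 37.5 h → overtime 13 h 32 min, regular 37 h 30 min.

Regular 37.50 hours, overtime 13.53 hours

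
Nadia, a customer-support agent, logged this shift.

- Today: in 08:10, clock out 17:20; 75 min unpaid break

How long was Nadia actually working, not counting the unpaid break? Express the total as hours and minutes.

Today: 08:10–17:20 = 9 h 10 min; less 75 min break → 7 h 55 min

7 h 55 min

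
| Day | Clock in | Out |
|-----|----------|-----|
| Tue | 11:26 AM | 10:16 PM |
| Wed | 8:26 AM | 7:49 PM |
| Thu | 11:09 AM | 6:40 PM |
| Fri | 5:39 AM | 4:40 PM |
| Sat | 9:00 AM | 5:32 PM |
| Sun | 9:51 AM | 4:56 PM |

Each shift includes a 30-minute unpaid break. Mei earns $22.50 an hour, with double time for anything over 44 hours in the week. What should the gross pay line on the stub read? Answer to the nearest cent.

Tue: 11:26 AM–10:16 PM = 10 h 50 min; less 30 min break → 10 h 20 min
Wed: 8:26 AM–7:49 PM = 11 h 23 min; less 30 min break → 10 h 53 min
Thu: 11:09 AM–6:40 PM = 7 h 31 min; less 30 min break → 7 h 1 min
Fri: 5:39 AM–4:40 PM = 11 h 1 min; less 30 min break → 10 h 31 min
Sat: 9:00 AM–5:32 PM = 8 h 32 min; less 30 min break → 8 h 2 min
Sun: 9:51 AM–4:56 PM = 7 h 5 min; less 30 min break → 6 h 35 min
Total worked: 53 h 22 min = 3202 min.
Regular 44 h 0 min = 2640 min at $22.50/h; overtime 9 h 22 min = 562 min at $45.00/h.
Pay = (2640 × $22.50 + 562 × $45.00) ÷ 60 = $1411.50.

$1411.50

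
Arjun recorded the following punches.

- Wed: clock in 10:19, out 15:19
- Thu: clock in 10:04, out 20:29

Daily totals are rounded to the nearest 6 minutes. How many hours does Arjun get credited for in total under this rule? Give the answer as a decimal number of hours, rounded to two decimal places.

Wed: 10:19–15:19 = 5 h 0 min → rounds to 5 h 0 min
Thu: 10:04–20:29 = 10 h 25 min → rounds to 10 h 24 min
Total credited: 15 h 24 min.

15.40 hours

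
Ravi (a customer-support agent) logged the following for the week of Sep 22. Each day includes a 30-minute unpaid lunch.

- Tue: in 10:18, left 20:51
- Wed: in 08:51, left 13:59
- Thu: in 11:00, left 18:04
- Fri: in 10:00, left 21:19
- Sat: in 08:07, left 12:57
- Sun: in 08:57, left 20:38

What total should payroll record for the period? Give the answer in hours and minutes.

47 h 35 min

Tue: 10:18–20:51 = 10 h 33 min; less 30 min break → 10 h 3 min
Wed: 08:51–13:59 = 5 h 8 min; less 30 min break → 4 h 38 min
Thu: 11:00–18:04 = 7 h 4 min; less 30 min break → 6 h 34 min
Fri: 10:00–21:19 = 11 h 19 min; less 30 min break → 10 h 49 min
Sat: 08:07–12:57 = 4 h 50 min; less 30 min break → 4 h 20 min
Sun: 08:57–20:38 = 11 h 41 min; less 30 min break → 11 h 11 min
Total: 10 h 3 min + 4 h 38 min + 6 h 34 min + 10 h 49 min + 4 h 20 min + 11 h 11 min = 47 h 35 min.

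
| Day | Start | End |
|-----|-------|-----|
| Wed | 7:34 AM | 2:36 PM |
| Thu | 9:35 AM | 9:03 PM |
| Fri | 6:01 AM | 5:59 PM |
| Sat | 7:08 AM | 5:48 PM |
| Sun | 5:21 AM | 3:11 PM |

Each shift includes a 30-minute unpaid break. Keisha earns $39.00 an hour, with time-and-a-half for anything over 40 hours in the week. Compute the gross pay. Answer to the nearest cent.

Wed: 7:34 AM–2:36 PM = 7 h 2 min; less 30 min break → 6 h 32 min
Thu: 9:35 AM–9:03 PM = 11 h 28 min; less 30 min break → 10 h 58 min
Fri: 6:01 AM–5:59 PM = 11 h 58 min; less 30 min break → 11 h 28 min
Sat: 7:08 AM–5:48 PM = 10 h 40 min; less 30 min break → 10 h 10 min
Sun: 5:21 AM–3:11 PM = 9 h 50 min; less 30 min break → 9 h 20 min
Total worked: 48 h 28 min = 2908 min.
Regular 40 h 0 min = 2400 min at $39.00/h; overtime 8 h 28 min = 508 min at $58.50/h.
Pay = (2400 × $39.00 + 508 × $58.50) ÷ 60 = $2055.30.

$2055.30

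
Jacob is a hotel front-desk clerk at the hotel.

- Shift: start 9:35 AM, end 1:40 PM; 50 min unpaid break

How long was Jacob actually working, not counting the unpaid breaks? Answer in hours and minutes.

Shift: 9:35 AM–1:40 PM = 4 h 5 min; less 50 min break → 3 h 15 min

3 h 15 min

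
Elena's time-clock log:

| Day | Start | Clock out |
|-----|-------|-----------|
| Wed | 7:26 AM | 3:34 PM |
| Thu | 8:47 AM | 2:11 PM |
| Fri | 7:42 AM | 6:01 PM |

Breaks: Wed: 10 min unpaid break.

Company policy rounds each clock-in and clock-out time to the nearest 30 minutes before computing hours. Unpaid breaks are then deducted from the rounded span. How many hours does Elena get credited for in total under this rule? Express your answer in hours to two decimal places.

23.33 hours

Wed: in 7:26 AM→7:30 AM, out 3:34 PM→3:30 PM; 8 h 0 min − 10 min = 7 h 50 min
Thu: in 8:47 AM→9:00 AM, out 2:11 PM→2:00 PM; 5 h 0 min
Fri: in 7:42 AM→7:30 AM, out 6:01 PM→6:00 PM; 10 h 30 min
Total credited: 23 h 20 min.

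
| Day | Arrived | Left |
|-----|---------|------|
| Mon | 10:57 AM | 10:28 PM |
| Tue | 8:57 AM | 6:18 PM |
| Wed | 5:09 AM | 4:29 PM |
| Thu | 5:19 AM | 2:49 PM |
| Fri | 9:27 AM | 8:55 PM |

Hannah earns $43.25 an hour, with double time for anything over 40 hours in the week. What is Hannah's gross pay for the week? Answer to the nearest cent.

$2868.92

Mon: 10:57 AM–10:28 PM = 11 h 31 min
Tue: 8:57 AM–6:18 PM = 9 h 21 min
Wed: 5:09 AM–4:29 PM = 11 h 20 min
Thu: 5:19 AM–2:49 PM = 9 h 30 min
Fri: 9:27 AM–8:55 PM = 11 h 28 min
Total worked: 53 h 10 min = 3190 min.
Regular 40 h 0 min = 2400 min at $43.25/h; overtime 13 h 10 min = 790 min at $86.50/h.
Pay = (2400 × $43.25 + 790 × $86.50) ÷ 60 = $2868.92.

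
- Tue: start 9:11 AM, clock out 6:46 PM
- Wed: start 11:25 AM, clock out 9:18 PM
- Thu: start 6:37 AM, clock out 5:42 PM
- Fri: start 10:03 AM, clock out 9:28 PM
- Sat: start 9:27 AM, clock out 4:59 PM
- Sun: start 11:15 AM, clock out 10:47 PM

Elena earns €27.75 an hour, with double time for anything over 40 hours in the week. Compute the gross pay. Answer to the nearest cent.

€2277.35

Tue: 9:11 AM–6:46 PM = 9 h 35 min
Wed: 11:25 AM–9:18 PM = 9 h 53 min
Thu: 6:37 AM–5:42 PM = 11 h 5 min
Fri: 10:03 AM–9:28 PM = 11 h 25 min
Sat: 9:27 AM–4:59 PM = 7 h 32 min
Sun: 11:15 AM–10:47 PM = 11 h 32 min
Total worked: 61 h 2 min = 3662 min.
Regular 40 h 0 min = 2400 min at €27.75/h; overtime 21 h 2 min = 1262 min at €55.50/h.
Pay = (2400 × €27.75 + 1262 × €55.50) ÷ 60 = €2277.35.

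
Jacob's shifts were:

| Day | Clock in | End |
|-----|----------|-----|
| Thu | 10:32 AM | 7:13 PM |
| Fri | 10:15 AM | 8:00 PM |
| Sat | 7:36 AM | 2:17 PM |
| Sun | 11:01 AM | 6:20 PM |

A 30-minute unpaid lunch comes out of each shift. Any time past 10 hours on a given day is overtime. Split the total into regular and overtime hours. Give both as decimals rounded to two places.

Thu: 10:32 AM–7:13 PM = 8 h 41 min; less 30 min break → 8 h 11 min
Fri: 10:15 AM–8:00 PM = 9 h 45 min; less 30 min break → 9 h 15 min
Sat: 7:36 AM–2:17 PM = 6 h 41 min; less 30 min break → 6 h 11 min
Sun: 11:01 AM–6:20 PM = 7 h 19 min; less 30 min break → 6 h 49 min
Thu reg 8 h 11 min / OT 0 h 0 min; Fri reg 9 h 15 min / OT 0 h 0 min; Sat reg 6 h 11 min / OT 0 h 0 min; Sun reg 6 h 49 min / OT 0 h 0 min.
Totals: regular 30 h 26 min, overtime 0 h 0 min.

Regular 30.43 hours, overtime 0.00 hours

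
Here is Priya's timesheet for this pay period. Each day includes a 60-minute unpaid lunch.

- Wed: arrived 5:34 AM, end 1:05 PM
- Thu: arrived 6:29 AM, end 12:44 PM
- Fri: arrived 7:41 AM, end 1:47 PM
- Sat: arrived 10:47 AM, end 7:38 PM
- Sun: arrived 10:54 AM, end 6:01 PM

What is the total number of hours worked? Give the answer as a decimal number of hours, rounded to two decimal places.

30.83 hours

Wed: 5:34 AM–1:05 PM = 7 h 31 min; less 60 min break → 6 h 31 min
Thu: 6:29 AM–12:44 PM = 6 h 15 min; less 60 min break → 5 h 15 min
Fri: 7:41 AM–1:47 PM = 6 h 6 min; less 60 min break → 5 h 6 min
Sat: 10:47 AM–7:38 PM = 8 h 51 min; less 60 min break → 7 h 51 min
Sun: 10:54 AM–6:01 PM = 7 h 7 min; less 60 min break → 6 h 7 min
Total: 6 h 31 min + 5 h 15 min + 5 h 6 min + 7 h 51 min + 6 h 7 min = 30 h 50 min.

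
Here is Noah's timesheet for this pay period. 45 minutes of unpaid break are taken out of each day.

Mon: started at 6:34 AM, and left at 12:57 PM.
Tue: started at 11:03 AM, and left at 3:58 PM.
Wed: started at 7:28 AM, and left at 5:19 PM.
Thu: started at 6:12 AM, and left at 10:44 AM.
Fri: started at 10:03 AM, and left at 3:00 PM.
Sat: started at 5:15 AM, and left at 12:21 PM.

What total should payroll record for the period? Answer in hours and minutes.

Mon: 6:34 AM–12:57 PM = 6 h 23 min; less 45 min break → 5 h 38 min
Tue: 11:03 AM–3:58 PM = 4 h 55 min; less 45 min break → 4 h 10 min
Wed: 7:28 AM–5:19 PM = 9 h 51 min; less 45 min break → 9 h 6 min
Thu: 6:12 AM–10:44 AM = 4 h 32 min; less 45 min break → 3 h 47 min
Fri: 10:03 AM–3:00 PM = 4 h 57 min; less 45 min break → 4 h 12 min
Sat: 5:15 AM–12:21 PM = 7 h 6 min; less 45 min break → 6 h 21 min
Total: 5 h 38 min + 4 h 10 min + 9 h 6 min + 3 h 47 min + 4 h 12 min + 6 h 21 min = 33 h 14 min.

33 h 14 min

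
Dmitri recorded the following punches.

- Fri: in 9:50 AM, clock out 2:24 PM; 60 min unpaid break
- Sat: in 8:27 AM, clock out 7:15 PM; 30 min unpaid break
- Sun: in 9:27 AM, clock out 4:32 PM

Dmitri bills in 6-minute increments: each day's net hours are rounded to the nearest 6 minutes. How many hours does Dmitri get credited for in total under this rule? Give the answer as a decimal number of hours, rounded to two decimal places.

21.00 hours

Fri: 9:50 AM–2:24 PM = 4 h 34 min − 60 min = 3 h 34 min → rounds to 3 h 36 min
Sat: 8:27 AM–7:15 PM = 10 h 48 min − 30 min = 10 h 18 min → rounds to 10 h 18 min
Sun: 9:27 AM–4:32 PM = 7 h 5 min → rounds to 7 h 6 min
Total credited: 21 h 0 min.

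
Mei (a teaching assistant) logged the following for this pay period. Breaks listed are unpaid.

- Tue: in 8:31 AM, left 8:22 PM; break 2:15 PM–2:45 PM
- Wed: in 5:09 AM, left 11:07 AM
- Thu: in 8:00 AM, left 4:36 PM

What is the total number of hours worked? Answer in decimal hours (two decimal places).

25.92 hours

Tue: 8:31 AM–8:22 PM = 11 h 51 min; less 30 min break → 11 h 21 min
Wed: 5:09 AM–11:07 AM = 5 h 58 min
Thu: 8:00 AM–4:36 PM = 8 h 36 min
Total: 11 h 21 min + 5 h 58 min + 8 h 36 min = 25 h 55 min.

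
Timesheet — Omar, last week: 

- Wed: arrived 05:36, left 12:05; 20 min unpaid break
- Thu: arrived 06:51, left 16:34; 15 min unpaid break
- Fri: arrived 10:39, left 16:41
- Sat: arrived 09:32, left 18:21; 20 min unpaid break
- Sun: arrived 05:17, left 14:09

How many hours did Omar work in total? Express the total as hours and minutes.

39 h 0 min

Wed: 05:36–12:05 = 6 h 29 min; less 20 min break → 6 h 9 min
Thu: 06:51–16:34 = 9 h 43 min; less 15 min break → 9 h 28 min
Fri: 10:39–16:41 = 6 h 2 min
Sat: 09:32–18:21 = 8 h 49 min; less 20 min break → 8 h 29 min
Sun: 05:17–14:09 = 8 h 52 min
Total: 6 h 9 min + 9 h 28 min + 6 h 2 min + 8 h 29 min + 8 h 52 min = 39 h 0 min.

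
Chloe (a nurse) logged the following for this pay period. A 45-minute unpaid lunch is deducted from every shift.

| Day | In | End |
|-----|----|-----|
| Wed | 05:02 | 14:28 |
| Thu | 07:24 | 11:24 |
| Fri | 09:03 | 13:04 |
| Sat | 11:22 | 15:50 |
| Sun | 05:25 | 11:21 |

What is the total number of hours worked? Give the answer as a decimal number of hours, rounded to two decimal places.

24.10 hours

Wed: 05:02–14:28 = 9 h 26 min; less 45 min break → 8 h 41 min
Thu: 07:24–11:24 = 4 h 0 min; less 45 min break → 3 h 15 min
Fri: 09:03–13:04 = 4 h 1 min; less 45 min break → 3 h 16 min
Sat: 11:22–15:50 = 4 h 28 min; less 45 min break → 3 h 43 min
Sun: 05:25–11:21 = 5 h 56 min; less 45 min break → 5 h 11 min
Total: 8 h 41 min + 3 h 15 min + 3 h 16 min + 3 h 43 min + 5 h 11 min = 24 h 6 min.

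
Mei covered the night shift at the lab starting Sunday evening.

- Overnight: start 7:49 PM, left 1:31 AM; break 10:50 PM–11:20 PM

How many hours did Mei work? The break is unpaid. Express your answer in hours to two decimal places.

5.20 hours

Overnight: 7:49 PM → midnight = 4 h 11 min; midnight → 1:31 AM = 1 h 31 min; span 5 h 42 min; less 30 min break → 5 h 12 min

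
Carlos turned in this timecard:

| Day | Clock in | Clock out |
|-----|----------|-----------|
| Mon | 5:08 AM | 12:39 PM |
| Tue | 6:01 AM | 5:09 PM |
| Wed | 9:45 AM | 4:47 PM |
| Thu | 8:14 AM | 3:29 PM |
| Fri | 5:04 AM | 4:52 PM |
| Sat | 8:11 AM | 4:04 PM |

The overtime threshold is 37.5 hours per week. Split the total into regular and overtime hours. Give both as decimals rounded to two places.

Mon: 5:08 AM–12:39 PM = 7 h 31 min
Tue: 6:01 AM–5:09 PM = 11 h 8 min
Wed: 9:45 AM–4:47 PM = 7 h 2 min
Thu: 8:14 AM–3:29 PM = 7 h 15 min
Fri: 5:04 AM–4:52 PM = 11 h 48 min
Sat: 8:11 AM–4:04 PM = 7 h 53 min
Total worked: 52 h 37 min = 52.62 h.
Threshold 37.5 h → overtime 15 h 7 min, regular 37 h 30 min.

Regular 37.50 hours, overtime 15.12 hours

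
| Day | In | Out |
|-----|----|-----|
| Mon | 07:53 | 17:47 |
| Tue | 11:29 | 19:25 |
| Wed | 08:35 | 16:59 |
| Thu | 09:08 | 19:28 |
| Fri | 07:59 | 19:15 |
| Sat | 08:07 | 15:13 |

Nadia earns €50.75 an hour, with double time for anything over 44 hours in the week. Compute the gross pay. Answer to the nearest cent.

Mon: 07:53–17:47 = 9 h 54 min
Tue: 11:29–19:25 = 7 h 56 min
Wed: 08:35–16:59 = 8 h 24 min
Thu: 09:08–19:28 = 10 h 20 min
Fri: 07:59–19:15 = 11 h 16 min
Sat: 08:07–15:13 = 7 h 6 min
Total worked: 54 h 56 min = 3296 min.
Regular 44 h 0 min = 2640 min at €50.75/h; overtime 10 h 56 min = 656 min at €101.50/h.
Pay = (2640 × €50.75 + 656 × €101.50) ÷ 60 = €3342.73.

€3342.73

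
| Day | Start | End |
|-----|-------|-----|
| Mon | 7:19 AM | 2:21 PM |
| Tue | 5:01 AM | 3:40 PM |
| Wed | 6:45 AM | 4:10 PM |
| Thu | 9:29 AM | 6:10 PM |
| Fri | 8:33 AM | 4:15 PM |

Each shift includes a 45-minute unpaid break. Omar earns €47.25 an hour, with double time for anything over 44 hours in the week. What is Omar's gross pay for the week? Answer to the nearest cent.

Mon: 7:19 AM–2:21 PM = 7 h 2 min; less 45 min break → 6 h 17 min
Tue: 5:01 AM–3:40 PM = 10 h 39 min; less 45 min break → 9 h 54 min
Wed: 6:45 AM–4:10 PM = 9 h 25 min; less 45 min break → 8 h 40 min
Thu: 9:29 AM–6:10 PM = 8 h 41 min; less 45 min break → 7 h 56 min
Fri: 8:33 AM–4:15 PM = 7 h 42 min; less 45 min break → 6 h 57 min
Total worked: 39 h 44 min = 2384 min.
Regular 39 h 44 min = 2384 min at €47.25/h; overtime 0 h 0 min = 0 min at €94.50/h.
Pay = (2384 × €47.25 + 0 × €94.50) ÷ 60 = €1877.40.

€1877.40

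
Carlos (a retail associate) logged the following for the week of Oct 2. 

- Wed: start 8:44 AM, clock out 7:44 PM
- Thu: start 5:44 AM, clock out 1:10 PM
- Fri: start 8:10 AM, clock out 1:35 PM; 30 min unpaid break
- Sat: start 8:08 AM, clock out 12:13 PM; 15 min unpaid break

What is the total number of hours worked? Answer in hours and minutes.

27 h 11 min

Wed: 8:44 AM–7:44 PM = 11 h 0 min
Thu: 5:44 AM–1:10 PM = 7 h 26 min
Fri: 8:10 AM–1:35 PM = 5 h 25 min; less 30 min break → 4 h 55 min
Sat: 8:08 AM–12:13 PM = 4 h 5 min; less 15 min break → 3 h 50 min
Total: 11 h 0 min + 7 h 26 min + 4 h 55 min + 3 h 50 min = 27 h 11 min.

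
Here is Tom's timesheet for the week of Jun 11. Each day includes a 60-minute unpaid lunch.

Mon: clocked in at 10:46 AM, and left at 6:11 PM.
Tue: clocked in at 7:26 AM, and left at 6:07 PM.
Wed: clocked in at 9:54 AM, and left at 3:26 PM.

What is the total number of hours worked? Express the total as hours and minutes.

Mon: 10:46 AM–6:11 PM = 7 h 25 min; less 60 min break → 6 h 25 min
Tue: 7:26 AM–6:07 PM = 10 h 41 min; less 60 min break → 9 h 41 min
Wed: 9:54 AM–3:26 PM = 5 h 32 min; less 60 min break → 4 h 32 min
Total: 6 h 25 min + 9 h 41 min + 4 h 32 min = 20 h 38 min.

20 h 38 min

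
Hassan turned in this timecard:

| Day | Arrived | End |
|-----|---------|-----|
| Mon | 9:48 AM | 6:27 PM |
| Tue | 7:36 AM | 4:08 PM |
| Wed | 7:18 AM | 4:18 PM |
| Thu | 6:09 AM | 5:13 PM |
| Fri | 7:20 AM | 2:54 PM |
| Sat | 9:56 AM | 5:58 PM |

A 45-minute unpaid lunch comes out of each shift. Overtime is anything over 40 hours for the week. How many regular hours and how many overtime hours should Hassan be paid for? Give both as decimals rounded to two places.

Regular 40.00 hours, overtime 8.35 hours

Mon: 9:48 AM–6:27 PM = 8 h 39 min; less 45 min break → 7 h 54 min
Tue: 7:36 AM–4:08 PM = 8 h 32 min; less 45 min break → 7 h 47 min
Wed: 7:18 AM–4:18 PM = 9 h 0 min; less 45 min break → 8 h 15 min
Thu: 6:09 AM–5:13 PM = 11 h 4 min; less 45 min break → 10 h 19 min
Fri: 7:20 AM–2:54 PM = 7 h 34 min; less 45 min break → 6 h 49 min
Sat: 9:56 AM–5:58 PM = 8 h 2 min; less 45 min break → 7 h 17 min
Total worked: 48 h 21 min = 48.35 h.
Threshold 40 h → overtime 8 h 21 min, regular 40 h 0 min.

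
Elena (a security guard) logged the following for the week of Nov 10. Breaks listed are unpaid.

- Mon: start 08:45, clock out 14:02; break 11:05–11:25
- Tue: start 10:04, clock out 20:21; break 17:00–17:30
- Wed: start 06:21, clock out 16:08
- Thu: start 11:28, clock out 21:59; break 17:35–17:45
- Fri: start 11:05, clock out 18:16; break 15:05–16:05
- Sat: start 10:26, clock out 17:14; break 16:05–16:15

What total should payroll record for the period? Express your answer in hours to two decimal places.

Mon: 08:45–14:02 = 5 h 17 min; less 20 min break → 4 h 57 min
Tue: 10:04–20:21 = 10 h 17 min; less 30 min break → 9 h 47 min
Wed: 06:21–16:08 = 9 h 47 min
Thu: 11:28–21:59 = 10 h 31 min; less 10 min break → 10 h 21 min
Fri: 11:05–18:16 = 7 h 11 min; less 60 min break → 6 h 11 min
Sat: 10:26–17:14 = 6 h 48 min; less 10 min break → 6 h 38 min
Total: 4 h 57 min + 9 h 47 min + 9 h 47 min + 10 h 21 min + 6 h 11 min + 6 h 38 min = 47 h 41 min.

47.68 hours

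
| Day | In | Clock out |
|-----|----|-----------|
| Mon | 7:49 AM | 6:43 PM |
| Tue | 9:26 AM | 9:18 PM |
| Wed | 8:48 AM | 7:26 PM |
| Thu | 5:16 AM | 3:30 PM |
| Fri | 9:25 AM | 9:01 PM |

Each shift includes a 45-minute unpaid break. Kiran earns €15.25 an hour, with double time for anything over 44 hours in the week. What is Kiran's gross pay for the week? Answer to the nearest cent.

€899.24

Mon: 7:49 AM–6:43 PM = 10 h 54 min; less 45 min break → 10 h 9 min
Tue: 9:26 AM–9:18 PM = 11 h 52 min; less 45 min break → 11 h 7 min
Wed: 8:48 AM–7:26 PM = 10 h 38 min; less 45 min break → 9 h 53 min
Thu: 5:16 AM–3:30 PM = 10 h 14 min; less 45 min break → 9 h 29 min
Fri: 9:25 AM–9:01 PM = 11 h 36 min; less 45 min break → 10 h 51 min
Total worked: 51 h 29 min = 3089 min.
Regular 44 h 0 min = 2640 min at €15.25/h; overtime 7 h 29 min = 449 min at €30.50/h.
Pay = (2640 × €15.25 + 449 × €30.50) ÷ 60 = €899.24.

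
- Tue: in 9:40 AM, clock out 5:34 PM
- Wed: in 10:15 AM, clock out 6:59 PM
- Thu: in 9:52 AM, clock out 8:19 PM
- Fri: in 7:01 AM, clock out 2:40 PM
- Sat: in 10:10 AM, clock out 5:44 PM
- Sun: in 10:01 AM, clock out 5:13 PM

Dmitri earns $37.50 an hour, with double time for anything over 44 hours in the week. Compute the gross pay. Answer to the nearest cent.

$2062.50

Tue: 9:40 AM–5:34 PM = 7 h 54 min
Wed: 10:15 AM–6:59 PM = 8 h 44 min
Thu: 9:52 AM–8:19 PM = 10 h 27 min
Fri: 7:01 AM–2:40 PM = 7 h 39 min
Sat: 10:10 AM–5:44 PM = 7 h 34 min
Sun: 10:01 AM–5:13 PM = 7 h 12 min
Total worked: 49 h 30 min = 2970 min.
Regular 44 h 0 min = 2640 min at $37.50/h; overtime 5 h 30 min = 330 min at $75.00/h.
Pay = (2640 × $37.50 + 330 × $75.00) ÷ 60 = $2062.50.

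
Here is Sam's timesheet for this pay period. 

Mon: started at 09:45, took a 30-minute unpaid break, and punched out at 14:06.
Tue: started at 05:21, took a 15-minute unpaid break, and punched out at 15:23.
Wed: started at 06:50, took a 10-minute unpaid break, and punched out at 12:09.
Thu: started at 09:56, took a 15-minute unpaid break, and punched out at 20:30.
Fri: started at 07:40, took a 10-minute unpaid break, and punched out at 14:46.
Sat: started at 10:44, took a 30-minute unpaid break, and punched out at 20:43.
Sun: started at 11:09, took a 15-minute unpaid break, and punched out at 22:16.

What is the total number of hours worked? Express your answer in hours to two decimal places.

56.38 hours

Mon: 09:45–14:06 = 4 h 21 min; less 30 min break → 3 h 51 min
Tue: 05:21–15:23 = 10 h 2 min; less 15 min break → 9 h 47 min
Wed: 06:50–12:09 = 5 h 19 min; less 10 min break → 5 h 9 min
Thu: 09:56–20:30 = 10 h 34 min; less 15 min break → 10 h 19 min
Fri: 07:40–14:46 = 7 h 6 min; less 10 min break → 6 h 56 min
Sat: 10:44–20:43 = 9 h 59 min; less 30 min break → 9 h 29 min
Sun: 11:09–22:16 = 11 h 7 min; less 15 min break → 10 h 52 min
Total: 3 h 51 min + 9 h 47 min + 5 h 9 min + 10 h 19 min + 6 h 56 min + 9 h 29 min + 10 h 52 min = 56 h 23 min.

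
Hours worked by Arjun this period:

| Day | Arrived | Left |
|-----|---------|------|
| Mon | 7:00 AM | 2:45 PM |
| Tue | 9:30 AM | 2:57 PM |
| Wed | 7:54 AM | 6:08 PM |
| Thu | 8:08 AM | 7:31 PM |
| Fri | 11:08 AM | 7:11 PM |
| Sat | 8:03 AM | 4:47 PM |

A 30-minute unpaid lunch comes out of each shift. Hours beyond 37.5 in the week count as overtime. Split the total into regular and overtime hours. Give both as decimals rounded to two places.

Regular 37.50 hours, overtime 11.10 hours

Mon: 7:00 AM–2:45 PM = 7 h 45 min; less 30 min break → 7 h 15 min
Tue: 9:30 AM–2:57 PM = 5 h 27 min; less 30 min break → 4 h 57 min
Wed: 7:54 AM–6:08 PM = 10 h 14 min; less 30 min break → 9 h 44 min
Thu: 8:08 AM–7:31 PM = 11 h 23 min; less 30 min break → 10 h 53 min
Fri: 11:08 AM–7:11 PM = 8 h 3 min; less 30 min break → 7 h 33 min
Sat: 8:03 AM–4:47 PM = 8 h 44 min; less 30 min break → 8 h 14 min
Total worked: 48 h 36 min = 48.60 h.
Threshold 37.5 h → overtime 11 h 6 min, regular 37 h 30 min.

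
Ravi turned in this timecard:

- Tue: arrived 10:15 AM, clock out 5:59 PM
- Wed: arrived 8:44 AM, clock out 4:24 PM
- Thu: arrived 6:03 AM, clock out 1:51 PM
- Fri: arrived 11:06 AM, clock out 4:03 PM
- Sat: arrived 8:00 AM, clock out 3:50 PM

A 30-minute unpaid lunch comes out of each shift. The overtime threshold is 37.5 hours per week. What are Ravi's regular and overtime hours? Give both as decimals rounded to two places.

Regular 33.48 hours, overtime 0.00 hours

Tue: 10:15 AM–5:59 PM = 7 h 44 min; less 30 min break → 7 h 14 min
Wed: 8:44 AM–4:24 PM = 7 h 40 min; less 30 min break → 7 h 10 min
Thu: 6:03 AM–1:51 PM = 7 h 48 min; less 30 min break → 7 h 18 min
Fri: 11:06 AM–4:03 PM = 4 h 57 min; less 30 min break → 4 h 27 min
Sat: 8:00 AM–3:50 PM = 7 h 50 min; less 30 min break → 7 h 20 min
Total worked: 33 h 29 min = 33.48 h.
Threshold 37.5 h → overtime 0 h 0 min, regular 33 h 29 min.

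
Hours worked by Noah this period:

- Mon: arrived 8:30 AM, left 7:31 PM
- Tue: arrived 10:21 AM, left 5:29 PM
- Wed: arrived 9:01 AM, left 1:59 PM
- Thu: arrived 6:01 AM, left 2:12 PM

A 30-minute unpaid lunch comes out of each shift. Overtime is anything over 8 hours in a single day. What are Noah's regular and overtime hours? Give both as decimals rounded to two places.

Mon: 8:30 AM–7:31 PM = 11 h 1 min; less 30 min break → 10 h 31 min
Tue: 10:21 AM–5:29 PM = 7 h 8 min; less 30 min break → 6 h 38 min
Wed: 9:01 AM–1:59 PM = 4 h 58 min; less 30 min break → 4 h 28 min
Thu: 6:01 AM–2:12 PM = 8 h 11 min; less 30 min break → 7 h 41 min
Mon reg 8 h 0 min / OT 2 h 31 min; Tue reg 6 h 38 min / OT 0 h 0 min; Wed reg 4 h 28 min / OT 0 h 0 min; Thu reg 7 h 41 min / OT 0 h 0 min.
Totals: regular 26 h 47 min, overtime 2 h 31 min.

Regular 26.78 hours, overtime 2.52 hours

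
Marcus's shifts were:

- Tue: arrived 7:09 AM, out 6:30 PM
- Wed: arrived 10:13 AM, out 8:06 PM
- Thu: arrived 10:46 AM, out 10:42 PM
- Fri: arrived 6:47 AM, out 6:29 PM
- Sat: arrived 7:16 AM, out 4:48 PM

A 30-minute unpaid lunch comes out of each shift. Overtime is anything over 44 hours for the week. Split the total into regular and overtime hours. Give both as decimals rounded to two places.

Tue: 7:09 AM–6:30 PM = 11 h 21 min; less 30 min break → 10 h 51 min
Wed: 10:13 AM–8:06 PM = 9 h 53 min; less 30 min break → 9 h 23 min
Thu: 10:46 AM–10:42 PM = 11 h 56 min; less 30 min break → 11 h 26 min
Fri: 6:47 AM–6:29 PM = 11 h 42 min; less 30 min break → 11 h 12 min
Sat: 7:16 AM–4:48 PM = 9 h 32 min; less 30 min break → 9 h 2 min
Total worked: 51 h 54 min = 51.90 h.
Threshold 44 h → overtime 7 h 54 min, regular 44 h 0 min.

Regular 44.00 hours, overtime 7.90 hours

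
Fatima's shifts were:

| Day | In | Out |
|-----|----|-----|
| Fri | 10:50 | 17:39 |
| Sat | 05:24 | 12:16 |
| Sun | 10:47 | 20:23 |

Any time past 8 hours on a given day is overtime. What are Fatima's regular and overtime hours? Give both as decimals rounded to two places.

Regular 21.68 hours, overtime 1.60 hours

Fri: 10:50–17:39 = 6 h 49 min
Sat: 05:24–12:16 = 6 h 52 min
Sun: 10:47–20:23 = 9 h 36 min
Fri reg 6 h 49 min / OT 0 h 0 min; Sat reg 6 h 52 min / OT 0 h 0 min; Sun reg 8 h 0 min / OT 1 h 36 min.
Totals: regular 21 h 41 min, overtime 1 h 36 min.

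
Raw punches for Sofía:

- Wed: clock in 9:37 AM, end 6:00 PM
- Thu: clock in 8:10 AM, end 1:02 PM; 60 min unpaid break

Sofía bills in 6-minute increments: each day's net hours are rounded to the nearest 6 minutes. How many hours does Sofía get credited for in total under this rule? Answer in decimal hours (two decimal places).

Wed: 9:37 AM–6:00 PM = 8 h 23 min → rounds to 8 h 24 min
Thu: 8:10 AM–1:02 PM = 4 h 52 min − 60 min = 3 h 52 min → rounds to 3 h 54 min
Total credited: 12 h 18 min.

12.30 hours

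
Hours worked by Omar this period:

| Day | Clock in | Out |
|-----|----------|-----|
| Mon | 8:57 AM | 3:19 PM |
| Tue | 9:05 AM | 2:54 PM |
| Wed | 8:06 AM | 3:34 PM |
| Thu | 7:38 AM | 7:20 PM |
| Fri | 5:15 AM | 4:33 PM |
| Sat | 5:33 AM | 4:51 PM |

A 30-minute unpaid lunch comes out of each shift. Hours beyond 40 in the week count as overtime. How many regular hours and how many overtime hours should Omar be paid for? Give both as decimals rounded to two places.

Regular 40.00 hours, overtime 10.95 hours

Mon: 8:57 AM–3:19 PM = 6 h 22 min; less 30 min break → 5 h 52 min
Tue: 9:05 AM–2:54 PM = 5 h 49 min; less 30 min break → 5 h 19 min
Wed: 8:06 AM–3:34 PM = 7 h 28 min; less 30 min break → 6 h 58 min
Thu: 7:38 AM–7:20 PM = 11 h 42 min; less 30 min break → 11 h 12 min
Fri: 5:15 AM–4:33 PM = 11 h 18 min; less 30 min break → 10 h 48 min
Sat: 5:33 AM–4:51 PM = 11 h 18 min; less 30 min break → 10 h 48 min
Total worked: 50 h 57 min = 50.95 h.
Threshold 40 h → overtime 10 h 57 min, regular 40 h 0 min.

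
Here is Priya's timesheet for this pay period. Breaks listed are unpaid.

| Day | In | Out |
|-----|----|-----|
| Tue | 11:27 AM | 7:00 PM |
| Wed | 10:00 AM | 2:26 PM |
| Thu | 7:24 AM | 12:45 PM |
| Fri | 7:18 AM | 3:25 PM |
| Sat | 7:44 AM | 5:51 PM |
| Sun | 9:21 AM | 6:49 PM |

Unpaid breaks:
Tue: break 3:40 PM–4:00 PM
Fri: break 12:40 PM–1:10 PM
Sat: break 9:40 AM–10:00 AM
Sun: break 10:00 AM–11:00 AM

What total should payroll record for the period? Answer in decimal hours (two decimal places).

42.87 hours

Tue: 11:27 AM–7:00 PM = 7 h 33 min; less 20 min break → 7 h 13 min
Wed: 10:00 AM–2:26 PM = 4 h 26 min
Thu: 7:24 AM–12:45 PM = 5 h 21 min
Fri: 7:18 AM–3:25 PM = 8 h 7 min; less 30 min break → 7 h 37 min
Sat: 7:44 AM–5:51 PM = 10 h 7 min; less 20 min break → 9 h 47 min
Sun: 9:21 AM–6:49 PM = 9 h 28 min; less 60 min break → 8 h 28 min
Total: 7 h 13 min + 4 h 26 min + 5 h 21 min + 7 h 37 min + 9 h 47 min + 8 h 28 min = 42 h 52 min.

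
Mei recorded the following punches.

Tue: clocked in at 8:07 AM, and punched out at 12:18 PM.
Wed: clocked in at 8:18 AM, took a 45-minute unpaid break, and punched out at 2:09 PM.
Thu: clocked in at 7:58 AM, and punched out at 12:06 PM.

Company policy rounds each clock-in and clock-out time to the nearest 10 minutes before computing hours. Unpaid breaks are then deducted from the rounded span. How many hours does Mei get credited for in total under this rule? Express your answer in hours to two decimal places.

Tue: in 8:07 AM→8:10 AM, out 12:18 PM→12:20 PM; 4 h 10 min
Wed: in 8:18 AM→8:20 AM, out 2:09 PM→2:10 PM; 5 h 50 min − 45 min = 5 h 5 min
Thu: in 7:58 AM→8:00 AM, out 12:06 PM→12:10 PM; 4 h 10 min
Total credited: 13 h 25 min.

13.42 hours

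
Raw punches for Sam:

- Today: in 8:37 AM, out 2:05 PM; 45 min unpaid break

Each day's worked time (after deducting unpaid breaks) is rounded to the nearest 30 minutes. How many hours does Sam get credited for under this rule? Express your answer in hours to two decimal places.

4.50 hours

Today: 8:37 AM–2:05 PM = 5 h 28 min − 45 min = 4 h 43 min → rounds to 4 h 30 min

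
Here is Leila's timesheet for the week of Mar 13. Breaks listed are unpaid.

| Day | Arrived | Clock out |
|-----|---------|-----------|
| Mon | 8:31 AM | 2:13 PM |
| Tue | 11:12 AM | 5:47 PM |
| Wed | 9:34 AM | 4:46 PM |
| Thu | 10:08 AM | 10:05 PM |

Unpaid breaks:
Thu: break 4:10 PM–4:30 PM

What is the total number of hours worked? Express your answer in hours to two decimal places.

Mon: 8:31 AM–2:13 PM = 5 h 42 min
Tue: 11:12 AM–5:47 PM = 6 h 35 min
Wed: 9:34 AM–4:46 PM = 7 h 12 min
Thu: 10:08 AM–10:05 PM = 11 h 57 min; less 20 min break → 11 h 37 min
Total: 5 h 42 min + 6 h 35 min + 7 h 12 min + 11 h 37 min = 31 h 6 min.

31.10 hours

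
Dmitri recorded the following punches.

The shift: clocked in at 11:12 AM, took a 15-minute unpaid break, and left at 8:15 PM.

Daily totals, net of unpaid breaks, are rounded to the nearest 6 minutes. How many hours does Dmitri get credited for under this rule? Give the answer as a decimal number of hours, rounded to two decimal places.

8.80 hours

The shift: 11:12 AM–8:15 PM = 9 h 3 min − 15 min = 8 h 48 min → rounds to 8 h 48 min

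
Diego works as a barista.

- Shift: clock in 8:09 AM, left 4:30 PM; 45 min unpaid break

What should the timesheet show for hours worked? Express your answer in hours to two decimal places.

7.60 hours

Shift: 8:09 AM–4:30 PM = 8 h 21 min; less 45 min break → 7 h 36 min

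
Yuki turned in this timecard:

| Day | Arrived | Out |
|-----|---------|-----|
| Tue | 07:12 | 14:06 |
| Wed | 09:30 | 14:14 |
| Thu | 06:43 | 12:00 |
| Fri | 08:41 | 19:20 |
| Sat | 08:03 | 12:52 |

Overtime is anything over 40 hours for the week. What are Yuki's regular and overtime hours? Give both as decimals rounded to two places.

Regular 32.38 hours, overtime 0.00 hours

Tue: 07:12–14:06 = 6 h 54 min
Wed: 09:30–14:14 = 4 h 44 min
Thu: 06:43–12:00 = 5 h 17 min
Fri: 08:41–19:20 = 10 h 39 min
Sat: 08:03–12:52 = 4 h 49 min
Total worked: 32 h 23 min = 32.38 h.
Threshold 40 h → overtime 0 h 0 min, regular 32 h 23 min.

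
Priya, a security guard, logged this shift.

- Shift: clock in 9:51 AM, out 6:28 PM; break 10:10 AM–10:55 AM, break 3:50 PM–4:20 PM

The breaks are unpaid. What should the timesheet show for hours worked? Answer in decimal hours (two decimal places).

7.37 hours

Shift: 9:51 AM–6:28 PM = 8 h 37 min; less 75 min break → 7 h 22 min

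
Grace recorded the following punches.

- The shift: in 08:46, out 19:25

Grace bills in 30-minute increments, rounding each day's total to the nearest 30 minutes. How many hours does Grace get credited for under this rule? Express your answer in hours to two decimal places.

10.50 hours

The shift: 08:46–19:25 = 10 h 39 min → rounds to 10 h 30 min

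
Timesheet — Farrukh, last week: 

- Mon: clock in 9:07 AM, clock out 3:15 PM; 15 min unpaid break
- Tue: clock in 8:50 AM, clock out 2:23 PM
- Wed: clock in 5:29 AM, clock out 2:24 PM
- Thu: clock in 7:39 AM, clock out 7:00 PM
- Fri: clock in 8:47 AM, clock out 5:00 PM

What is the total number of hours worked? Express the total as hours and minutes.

39 h 55 min

Mon: 9:07 AM–3:15 PM = 6 h 8 min; less 15 min break → 5 h 53 min
Tue: 8:50 AM–2:23 PM = 5 h 33 min
Wed: 5:29 AM–2:24 PM = 8 h 55 min
Thu: 7:39 AM–7:00 PM = 11 h 21 min
Fri: 8:47 AM–5:00 PM = 8 h 13 min
Total: 5 h 53 min + 5 h 33 min + 8 h 55 min + 11 h 21 min + 8 h 13 min = 39 h 55 min.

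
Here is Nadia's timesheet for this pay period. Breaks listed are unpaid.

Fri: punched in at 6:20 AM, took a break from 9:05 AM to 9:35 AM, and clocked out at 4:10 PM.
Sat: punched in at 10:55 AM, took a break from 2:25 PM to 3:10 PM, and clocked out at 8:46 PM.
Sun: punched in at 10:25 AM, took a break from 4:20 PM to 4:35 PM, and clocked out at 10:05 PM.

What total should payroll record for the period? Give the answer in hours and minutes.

29 h 51 min

Fri: 6:20 AM–4:10 PM = 9 h 50 min; less 30 min break → 9 h 20 min
Sat: 10:55 AM–8:46 PM = 9 h 51 min; less 45 min break → 9 h 6 min
Sun: 10:25 AM–10:05 PM = 11 h 40 min; less 15 min break → 11 h 25 min
Total: 9 h 20 min + 9 h 6 min + 11 h 25 min = 29 h 51 min.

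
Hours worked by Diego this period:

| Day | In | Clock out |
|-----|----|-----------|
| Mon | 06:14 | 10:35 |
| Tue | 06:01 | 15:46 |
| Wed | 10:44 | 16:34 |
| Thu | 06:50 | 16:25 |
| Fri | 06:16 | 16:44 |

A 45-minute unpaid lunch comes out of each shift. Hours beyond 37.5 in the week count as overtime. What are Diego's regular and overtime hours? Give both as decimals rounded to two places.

Regular 36.23 hours, overtime 0.00 hours

Mon: 06:14–10:35 = 4 h 21 min; less 45 min break → 3 h 36 min
Tue: 06:01–15:46 = 9 h 45 min; less 45 min break → 9 h 0 min
Wed: 10:44–16:34 = 5 h 50 min; less 45 min break → 5 h 5 min
Thu: 06:50–16:25 = 9 h 35 min; less 45 min break → 8 h 50 min
Fri: 06:16–16:44 = 10 h 28 min; less 45 min break → 9 h 43 min
Total worked: 36 h 14 min = 36.23 h.
Threshold 37.5 h → overtime 0 h 0 min, regular 36 h 14 min.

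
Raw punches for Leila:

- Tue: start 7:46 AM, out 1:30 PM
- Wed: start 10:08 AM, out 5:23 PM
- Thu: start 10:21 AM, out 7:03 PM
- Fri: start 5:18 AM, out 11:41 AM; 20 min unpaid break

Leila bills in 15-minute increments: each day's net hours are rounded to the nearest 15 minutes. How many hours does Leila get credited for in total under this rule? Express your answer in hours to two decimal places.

Tue: 7:46 AM–1:30 PM = 5 h 44 min → rounds to 5 h 45 min
Wed: 10:08 AM–5:23 PM = 7 h 15 min → rounds to 7 h 15 min
Thu: 10:21 AM–7:03 PM = 8 h 42 min → rounds to 8 h 45 min
Fri: 5:18 AM–11:41 AM = 6 h 23 min − 20 min = 6 h 3 min → rounds to 6 h 0 min
Total credited: 27 h 45 min.

27.75 hours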